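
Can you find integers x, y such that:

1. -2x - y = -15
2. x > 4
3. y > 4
Yes

Take x = 5, y = 5. Substituting into each constraint:
  (1) -2(5) + (-5) = -15 ✓
  (2) 5 > 4 ✓
  (3) 5 > 4 ✓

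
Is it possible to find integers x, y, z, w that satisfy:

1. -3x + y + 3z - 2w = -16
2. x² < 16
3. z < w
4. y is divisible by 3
Yes

Take x = 2, y = 0, z = 0, w = 5. Substituting into each constraint:
  (1) -3(2) + 0 + 3(0) - 2(5) = -16 ✓
  (2) x² = (2)² = 4, and 4 < 16 ✓
  (3) 0 < 5 ✓
  (4) 0 = 3 × 0, remainder 0 ✓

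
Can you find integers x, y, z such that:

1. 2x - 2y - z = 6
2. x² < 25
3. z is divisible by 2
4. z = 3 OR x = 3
Yes

Take x = 3, y = 0, z = 0. Substituting into each constraint:
  (1) 2(3) - 2(0) + 0 = 6 ✓
  (2) x² = (3)² = 9, and 9 < 25 ✓
  (3) 0 = 2 × 0, remainder 0 ✓
  (4) x = 3, target 3 ✓ (second branch holds)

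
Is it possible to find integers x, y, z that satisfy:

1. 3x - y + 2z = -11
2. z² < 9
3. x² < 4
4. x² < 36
Yes

Take x = 0, y = 11, z = 0. Substituting into each constraint:
  (1) 3(0) + (-11) + 2(0) = -11 ✓
  (2) z² = (0)² = 0, and 0 < 9 ✓
  (3) x² = (0)² = 0, and 0 < 4 ✓
  (4) x² = (0)² = 0, and 0 < 36 ✓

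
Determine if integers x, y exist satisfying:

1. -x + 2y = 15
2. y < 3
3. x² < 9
No

The full constraint system is jointly infeasible over the integers. Each constraint and what it forces:

  - -x + 2y = 15: is a linear equation tying the variables together
  - y < 3: bounds one variable relative to a constant
  - x² < 9: restricts x to |x| ≤ 2

Range argument: with x ∈ [-2, 2], y ∈ [−∞, 2], the left side of the equation is at most 6, but the right side is 15 > 6. No integer solution exists.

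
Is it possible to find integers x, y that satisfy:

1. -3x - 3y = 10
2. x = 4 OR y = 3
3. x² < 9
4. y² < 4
No

Even the single constraint (-3x - 3y = 10) is infeasible over the integers.

  - -3x - 3y = 10: every term on the left is divisible by 3, so the LHS ≡ 0 (mod 3), but the RHS 10 is not — no integer solution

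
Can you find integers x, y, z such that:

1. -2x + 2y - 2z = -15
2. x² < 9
No

Even the single constraint (-2x + 2y - 2z = -15) is infeasible over the integers.

  - -2x + 2y - 2z = -15: every term on the left is divisible by 2, so the LHS ≡ 0 (mod 2), but the RHS -15 is not — no integer solution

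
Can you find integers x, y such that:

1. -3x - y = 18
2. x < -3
Yes

Take x = -6, y = 0. Substituting into each constraint:
  (1) -3(-6) + 0 = 18 ✓
  (2) -6 < -3 ✓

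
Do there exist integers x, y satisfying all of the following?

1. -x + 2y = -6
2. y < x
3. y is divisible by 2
Yes

Take x = 6, y = 0. Substituting into each constraint:
  (1) (-6) + 2(0) = -6 ✓
  (2) 0 < 6 ✓
  (3) 0 = 2 × 0, remainder 0 ✓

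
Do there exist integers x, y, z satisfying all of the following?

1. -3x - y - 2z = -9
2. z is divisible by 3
Yes

Take x = 0, y = 9, z = 0. Substituting into each constraint:
  (1) -3(0) + (-9) - 2(0) = -9 ✓
  (2) 0 = 3 × 0, remainder 0 ✓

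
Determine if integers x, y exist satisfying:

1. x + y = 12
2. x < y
Yes

Take x = 5, y = 7. Substituting into each constraint:
  (1) 5 + 7 = 12 ✓
  (2) 5 < 7 ✓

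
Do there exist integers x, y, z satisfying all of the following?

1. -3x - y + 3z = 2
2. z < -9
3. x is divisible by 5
Yes

Take x = 0, y = -32, z = -10. Substituting into each constraint:
  (1) -3(0) + 32 + 3(-10) = 2 ✓
  (2) -10 < -9 ✓
  (3) 0 = 5 × 0, remainder 0 ✓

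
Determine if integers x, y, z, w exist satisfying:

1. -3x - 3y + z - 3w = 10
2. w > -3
Yes

Take x = -3, y = 0, z = 1, w = 0. Substituting into each constraint:
  (1) -3(-3) - 3(0) + 1 - 3(0) = 10 ✓
  (2) 0 > -3 ✓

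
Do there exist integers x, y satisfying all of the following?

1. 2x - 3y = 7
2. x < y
Yes

Take x = -10, y = -9. Substituting into each constraint:
  (1) 2(-10) - 3(-9) = 7 ✓
  (2) -10 < -9 ✓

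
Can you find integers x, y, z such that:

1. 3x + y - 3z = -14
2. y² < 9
Yes

Take x = 0, y = 1, z = 5. Substituting into each constraint:
  (1) 3(0) + 1 - 3(5) = -14 ✓
  (2) y² = (1)² = 1, and 1 < 9 ✓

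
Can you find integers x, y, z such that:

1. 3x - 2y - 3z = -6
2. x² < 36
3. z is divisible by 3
Yes

Take x = -2, y = 0, z = 0. Substituting into each constraint:
  (1) 3(-2) - 2(0) - 3(0) = -6 ✓
  (2) x² = (-2)² = 4, and 4 < 36 ✓
  (3) 0 = 3 × 0, remainder 0 ✓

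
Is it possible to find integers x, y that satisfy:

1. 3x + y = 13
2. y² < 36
Yes

Take x = 5, y = -2. Substituting into each constraint:
  (1) 3(5) + (-2) = 13 ✓
  (2) y² = (-2)² = 4, and 4 < 36 ✓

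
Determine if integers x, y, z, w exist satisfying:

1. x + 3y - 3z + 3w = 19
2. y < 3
Yes

Take x = 1, y = 0, z = 0, w = 6. Substituting into each constraint:
  (1) 1 + 3(0) - 3(0) + 3(6) = 19 ✓
  (2) 0 < 3 ✓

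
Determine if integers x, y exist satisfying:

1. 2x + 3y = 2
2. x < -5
Yes

Take x = -8, y = 6. Substituting into each constraint:
  (1) 2(-8) + 3(6) = 2 ✓
  (2) -8 < -5 ✓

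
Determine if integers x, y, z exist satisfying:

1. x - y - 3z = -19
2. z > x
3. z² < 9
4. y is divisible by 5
Yes

Take x = -13, y = 0, z = 2. Substituting into each constraint:
  (1) (-13) + 0 - 3(2) = -19 ✓
  (2) 2 > -13 ✓
  (3) z² = (2)² = 4, and 4 < 9 ✓
  (4) 0 = 5 × 0, remainder 0 ✓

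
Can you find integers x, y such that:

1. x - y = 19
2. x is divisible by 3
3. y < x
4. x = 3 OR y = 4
Yes

Take x = 3, y = -16. Substituting into each constraint:
  (1) 3 + 16 = 19 ✓
  (2) 3 = 3 × 1, remainder 0 ✓
  (3) -16 < 3 ✓
  (4) x = 3, target 3 ✓ (first branch holds)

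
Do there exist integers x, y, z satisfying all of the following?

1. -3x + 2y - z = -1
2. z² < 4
Yes

Take x = 0, y = 0, z = 1. Substituting into each constraint:
  (1) -3(0) + 2(0) + (-1) = -1 ✓
  (2) z² = (1)² = 1, and 1 < 4 ✓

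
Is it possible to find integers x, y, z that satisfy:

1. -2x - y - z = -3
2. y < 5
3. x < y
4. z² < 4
Yes

Take x = 0, y = 3, z = 0. Substituting into each constraint:
  (1) -2(0) + (-3) + 0 = -3 ✓
  (2) 3 < 5 ✓
  (3) 0 < 3 ✓
  (4) z² = (0)² = 0, and 0 < 4 ✓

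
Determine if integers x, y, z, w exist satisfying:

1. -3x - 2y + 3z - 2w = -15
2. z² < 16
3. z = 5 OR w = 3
Yes

Take x = 1, y = 3, z = 0, w = 3. Substituting into each constraint:
  (1) -3(1) - 2(3) + 3(0) - 2(3) = -15 ✓
  (2) z² = (0)² = 0, and 0 < 16 ✓
  (3) w = 3, target 3 ✓ (second branch holds)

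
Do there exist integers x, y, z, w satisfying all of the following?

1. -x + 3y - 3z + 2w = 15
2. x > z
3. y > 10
Yes

Take x = 0, y = 12, z = -1, w = -12. Substituting into each constraint:
  (1) 0 + 3(12) - 3(-1) + 2(-12) = 15 ✓
  (2) 0 > -1 ✓
  (3) 12 > 10 ✓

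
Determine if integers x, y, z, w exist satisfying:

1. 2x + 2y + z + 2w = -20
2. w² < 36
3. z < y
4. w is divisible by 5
Yes

Take x = -11, y = 1, z = 0, w = 0. Substituting into each constraint:
  (1) 2(-11) + 2(1) + 0 + 2(0) = -20 ✓
  (2) w² = (0)² = 0, and 0 < 36 ✓
  (3) 0 < 1 ✓
  (4) 0 = 5 × 0, remainder 0 ✓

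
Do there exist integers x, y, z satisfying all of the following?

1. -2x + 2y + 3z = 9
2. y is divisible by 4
Yes

Take x = -3, y = 0, z = 1. Substituting into each constraint:
  (1) -2(-3) + 2(0) + 3(1) = 9 ✓
  (2) 0 = 4 × 0, remainder 0 ✓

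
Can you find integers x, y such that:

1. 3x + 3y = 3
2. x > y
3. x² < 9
Yes

Take x = 1, y = 0. Substituting into each constraint:
  (1) 3(1) + 3(0) = 3 ✓
  (2) 1 > 0 ✓
  (3) x² = (1)² = 1, and 1 < 9 ✓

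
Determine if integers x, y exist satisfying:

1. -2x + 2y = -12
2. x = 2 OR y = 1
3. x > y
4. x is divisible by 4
No

A contradictory subset is {-2x + 2y = -12, x = 2 OR y = 1, x is divisible by 4}. No integer assignment can satisfy these jointly:

  - -2x + 2y = -12: is a linear equation tying the variables together
  - x = 2 OR y = 1: forces a choice: either x = 2 or y = 1
  - x is divisible by 4: restricts x to multiples of 4

Split on the disjunction (x = 2 OR y = 1):
  • If x = 2: this contradicts the divisibility constraint — 2 is not a multiple of 4.
  • If y = 1: with y = 1, writing x = 4x', every remaining term of the linear equation is divisible by 8, so the left side is ≡ 0 (mod 8); but the right side -14 ≡ 2 (mod 8). No integers can satisfy it.
Both branches are infeasible, so the system has no integer solution.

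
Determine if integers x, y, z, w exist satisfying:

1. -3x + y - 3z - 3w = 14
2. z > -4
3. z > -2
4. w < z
Yes

Take x = -5, y = 2, z = 1, w = 0. Substituting into each constraint:
  (1) -3(-5) + 2 - 3(1) - 3(0) = 14 ✓
  (2) 1 > -4 ✓
  (3) 1 > -2 ✓
  (4) 0 < 1 ✓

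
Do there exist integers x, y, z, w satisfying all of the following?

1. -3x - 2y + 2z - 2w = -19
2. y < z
Yes

Take x = 7, y = 0, z = 1, w = 0. Substituting into each constraint:
  (1) -3(7) - 2(0) + 2(1) - 2(0) = -19 ✓
  (2) 0 < 1 ✓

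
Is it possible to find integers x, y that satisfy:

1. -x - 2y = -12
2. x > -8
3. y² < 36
Yes

Take x = 12, y = 0. Substituting into each constraint:
  (1) (-12) - 2(0) = -12 ✓
  (2) 12 > -8 ✓
  (3) y² = (0)² = 0, and 0 < 36 ✓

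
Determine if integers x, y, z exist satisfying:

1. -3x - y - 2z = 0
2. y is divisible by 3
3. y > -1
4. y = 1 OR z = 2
No

A contradictory subset is {-3x - y - 2z = 0, y is divisible by 3, y = 1 OR z = 2}. No integer assignment can satisfy these jointly:

  - -3x - y - 2z = 0: is a linear equation tying the variables together
  - y is divisible by 3: restricts y to multiples of 3
  - y = 1 OR z = 2: forces a choice: either y = 1 or z = 2

Split on the disjunction (y = 1 OR z = 2):
  • If y = 1: this contradicts the divisibility constraint — 1 is not a multiple of 3.
  • If z = 2: with z = 2, writing y = 3y', every remaining term of the linear equation is divisible by 3, so the left side is ≡ 0 (mod 3); but the right side 4 ≡ 1 (mod 3). No integers can satisfy it.
Both branches are infeasible, so the system has no integer solution.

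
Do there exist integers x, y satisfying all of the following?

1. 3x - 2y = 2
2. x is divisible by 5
Yes

Take x = 0, y = -1. Substituting into each constraint:
  (1) 3(0) - 2(-1) = 2 ✓
  (2) 0 = 5 × 0, remainder 0 ✓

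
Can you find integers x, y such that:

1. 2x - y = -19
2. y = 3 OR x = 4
Yes

Take x = -8, y = 3. Substituting into each constraint:
  (1) 2(-8) + (-3) = -19 ✓
  (2) y = 3, target 3 ✓ (first branch holds)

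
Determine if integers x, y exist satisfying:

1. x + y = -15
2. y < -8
Yes

Take x = -6, y = -9. Substituting into each constraint:
  (1) (-6) + (-9) = -15 ✓
  (2) -9 < -8 ✓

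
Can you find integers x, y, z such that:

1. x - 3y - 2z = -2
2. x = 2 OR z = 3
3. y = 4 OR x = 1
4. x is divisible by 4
Yes

Take x = 16, y = 4, z = 3. Substituting into each constraint:
  (1) 16 - 3(4) - 2(3) = -2 ✓
  (2) z = 3, target 3 ✓ (second branch holds)
  (3) y = 4, target 4 ✓ (first branch holds)
  (4) 16 = 4 × 4, remainder 0 ✓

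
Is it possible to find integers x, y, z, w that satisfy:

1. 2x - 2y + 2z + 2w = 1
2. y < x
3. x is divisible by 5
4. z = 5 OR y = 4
No

Even the single constraint (2x - 2y + 2z + 2w = 1) is infeasible over the integers.

  - 2x - 2y + 2z + 2w = 1: every term on the left is divisible by 2, so the LHS ≡ 0 (mod 2), but the RHS 1 is not — no integer solution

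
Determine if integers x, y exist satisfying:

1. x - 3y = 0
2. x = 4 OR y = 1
Yes

Take x = 3, y = 1. Substituting into each constraint:
  (1) 3 - 3(1) = 0 ✓
  (2) y = 1, target 1 ✓ (second branch holds)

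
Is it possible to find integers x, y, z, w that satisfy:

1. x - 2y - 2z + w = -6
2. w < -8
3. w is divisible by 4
Yes

Take x = 6, y = 0, z = 0, w = -12. Substituting into each constraint:
  (1) 6 - 2(0) - 2(0) + (-12) = -6 ✓
  (2) -12 < -8 ✓
  (3) -12 = 4 × -3, remainder 0 ✓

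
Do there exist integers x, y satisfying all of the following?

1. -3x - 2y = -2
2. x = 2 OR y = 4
Yes

Take x = -2, y = 4. Substituting into each constraint:
  (1) -3(-2) - 2(4) = -2 ✓
  (2) y = 4, target 4 ✓ (second branch holds)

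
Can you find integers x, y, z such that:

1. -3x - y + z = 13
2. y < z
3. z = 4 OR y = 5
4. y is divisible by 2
Yes

Take x = -3, y = 0, z = 4. Substituting into each constraint:
  (1) -3(-3) + 0 + 4 = 13 ✓
  (2) 0 < 4 ✓
  (3) z = 4, target 4 ✓ (first branch holds)
  (4) 0 = 2 × 0, remainder 0 ✓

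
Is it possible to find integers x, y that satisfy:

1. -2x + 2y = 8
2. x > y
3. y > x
No

A contradictory subset is {x > y, y > x}. No integer assignment can satisfy these jointly:

  - x > y: bounds one variable relative to another variable
  - y > x: bounds one variable relative to another variable

Direct contradiction: x > y and y > x cannot both hold.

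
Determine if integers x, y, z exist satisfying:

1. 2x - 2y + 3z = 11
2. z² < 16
Yes

Take x = 0, y = -4, z = 1. Substituting into each constraint:
  (1) 2(0) - 2(-4) + 3(1) = 11 ✓
  (2) z² = (1)² = 1, and 1 < 16 ✓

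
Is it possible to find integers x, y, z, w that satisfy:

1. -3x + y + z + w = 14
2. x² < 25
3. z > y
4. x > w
Yes

Take x = 0, y = 7, z = 8, w = -1. Substituting into each constraint:
  (1) -3(0) + 7 + 8 + (-1) = 14 ✓
  (2) x² = (0)² = 0, and 0 < 25 ✓
  (3) 8 > 7 ✓
  (4) 0 > -1 ✓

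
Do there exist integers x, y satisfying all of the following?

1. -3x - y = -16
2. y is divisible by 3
No

The full constraint system is jointly infeasible over the integers. Each constraint and what it forces:

  - -3x - y = -16: is a linear equation tying the variables together
  - y is divisible by 3: restricts y to multiples of 3

Modular obstruction: writing y = 3y', every remaining term of the linear equation is divisible by 3, so the left side is ≡ 0 (mod 3); but the right side -16 ≡ 2 (mod 3). No integers can satisfy it.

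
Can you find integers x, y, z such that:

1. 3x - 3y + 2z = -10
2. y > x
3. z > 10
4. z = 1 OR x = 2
Yes

Take x = 2, y = 14, z = 13. Substituting into each constraint:
  (1) 3(2) - 3(14) + 2(13) = -10 ✓
  (2) 14 > 2 ✓
  (3) 13 > 10 ✓
  (4) x = 2, target 2 ✓ (second branch holds)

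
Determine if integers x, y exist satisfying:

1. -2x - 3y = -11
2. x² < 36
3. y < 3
Yes

Take x = 4, y = 1. Substituting into each constraint:
  (1) -2(4) - 3(1) = -11 ✓
  (2) x² = (4)² = 16, and 16 < 36 ✓
  (3) 1 < 3 ✓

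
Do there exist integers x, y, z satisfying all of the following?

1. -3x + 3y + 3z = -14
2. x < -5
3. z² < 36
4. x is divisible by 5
No

Even the single constraint (-3x + 3y + 3z = -14) is infeasible over the integers.

  - -3x + 3y + 3z = -14: every term on the left is divisible by 3, so the LHS ≡ 0 (mod 3), but the RHS -14 is not — no integer solution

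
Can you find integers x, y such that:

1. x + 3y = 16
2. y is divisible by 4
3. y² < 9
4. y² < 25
Yes

Take x = 16, y = 0. Substituting into each constraint:
  (1) 16 + 3(0) = 16 ✓
  (2) 0 = 4 × 0, remainder 0 ✓
  (3) y² = (0)² = 0, and 0 < 9 ✓
  (4) y² = (0)² = 0, and 0 < 25 ✓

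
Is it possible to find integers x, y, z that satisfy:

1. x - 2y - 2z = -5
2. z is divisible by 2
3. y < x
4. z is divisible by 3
Yes

Take x = 7, y = 6, z = 0. Substituting into each constraint:
  (1) 7 - 2(6) - 2(0) = -5 ✓
  (2) 0 = 2 × 0, remainder 0 ✓
  (3) 6 < 7 ✓
  (4) 0 = 3 × 0, remainder 0 ✓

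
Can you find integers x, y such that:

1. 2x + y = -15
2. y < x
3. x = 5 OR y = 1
Yes

Take x = 5, y = -25. Substituting into each constraint:
  (1) 2(5) + (-25) = -15 ✓
  (2) -25 < 5 ✓
  (3) x = 5, target 5 ✓ (first branch holds)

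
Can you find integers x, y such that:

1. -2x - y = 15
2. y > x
Yes

Take x = -6, y = -3. Substituting into each constraint:
  (1) -2(-6) + 3 = 15 ✓
  (2) -3 > -6 ✓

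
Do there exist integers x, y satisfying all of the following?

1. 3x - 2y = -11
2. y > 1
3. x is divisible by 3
Yes

Take x = 3, y = 10. Substituting into each constraint:
  (1) 3(3) - 2(10) = -11 ✓
  (2) 10 > 1 ✓
  (3) 3 = 3 × 1, remainder 0 ✓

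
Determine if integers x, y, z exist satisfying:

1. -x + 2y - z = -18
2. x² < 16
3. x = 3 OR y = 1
Yes

Take x = 0, y = 1, z = 20. Substituting into each constraint:
  (1) 0 + 2(1) + (-20) = -18 ✓
  (2) x² = (0)² = 0, and 0 < 16 ✓
  (3) y = 1, target 1 ✓ (second branch holds)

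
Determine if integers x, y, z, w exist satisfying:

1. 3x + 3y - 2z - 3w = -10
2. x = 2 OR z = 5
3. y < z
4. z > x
Yes

Take x = 1, y = 4, z = 5, w = 5. Substituting into each constraint:
  (1) 3(1) + 3(4) - 2(5) - 3(5) = -10 ✓
  (2) z = 5, target 5 ✓ (second branch holds)
  (3) 4 < 5 ✓
  (4) 5 > 1 ✓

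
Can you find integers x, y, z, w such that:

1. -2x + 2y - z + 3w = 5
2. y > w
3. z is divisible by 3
Yes

Take x = 1, y = 2, z = 0, w = 1. Substituting into each constraint:
  (1) -2(1) + 2(2) + 0 + 3(1) = 5 ✓
  (2) 2 > 1 ✓
  (3) 0 = 3 × 0, remainder 0 ✓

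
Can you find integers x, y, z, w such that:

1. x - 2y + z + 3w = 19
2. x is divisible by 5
Yes

Take x = 0, y = 0, z = 1, w = 6. Substituting into each constraint:
  (1) 0 - 2(0) + 1 + 3(6) = 19 ✓
  (2) 0 = 5 × 0, remainder 0 ✓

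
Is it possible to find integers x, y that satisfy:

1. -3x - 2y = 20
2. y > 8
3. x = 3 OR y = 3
No

The full constraint system is jointly infeasible over the integers. Each constraint and what it forces:

  - -3x - 2y = 20: is a linear equation tying the variables together
  - y > 8: bounds one variable relative to a constant
  - x = 3 OR y = 3: forces a choice: either x = 3 or y = 3

Split on the disjunction (x = 3 OR y = 3):
  • If x = 3: with x = 3, every remaining term of the linear equation is divisible by 2, so the left side is ≡ 0 (mod 2); but the right side 29 ≡ 1 (mod 2). No integers can satisfy it.
  • If y = 3: this contradicts the bound y ≥ 9.
Both branches are infeasible, so the system has no integer solution.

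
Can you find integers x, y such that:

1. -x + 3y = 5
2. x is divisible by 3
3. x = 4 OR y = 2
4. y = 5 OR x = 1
No

The full constraint system is jointly infeasible over the integers. Each constraint and what it forces:

  - -x + 3y = 5: is a linear equation tying the variables together
  - x is divisible by 3: restricts x to multiples of 3
  - x = 4 OR y = 2: forces a choice: either x = 4 or y = 2
  - y = 5 OR x = 1: forces a choice: either y = 5 or x = 1

Modular obstruction: writing x = 3x', every remaining term of the linear equation is divisible by 3, so the left side is ≡ 0 (mod 3); but the right side 5 ≡ 2 (mod 3). No integers can satisfy it.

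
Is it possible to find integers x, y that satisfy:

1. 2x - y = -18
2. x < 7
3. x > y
Yes

Take x = -19, y = -20. Substituting into each constraint:
  (1) 2(-19) + 20 = -18 ✓
  (2) -19 < 7 ✓
  (3) -19 > -20 ✓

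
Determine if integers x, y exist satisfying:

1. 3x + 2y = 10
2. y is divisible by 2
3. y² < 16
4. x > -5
Yes

Take x = 2, y = 2. Substituting into each constraint:
  (1) 3(2) + 2(2) = 10 ✓
  (2) 2 = 2 × 1, remainder 0 ✓
  (3) y² = (2)² = 4, and 4 < 16 ✓
  (4) 2 > -5 ✓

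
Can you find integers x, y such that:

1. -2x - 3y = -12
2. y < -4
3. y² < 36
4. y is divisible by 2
No

A contradictory subset is {y < -4, y² < 36, y is divisible by 2}. No integer assignment can satisfy these jointly:

  - y < -4: bounds one variable relative to a constant
  - y² < 36: restricts y to |y| ≤ 5
  - y is divisible by 2: restricts y to multiples of 2

The quadratic bounds confine the variables to a finite set (y ∈ {-5, …, 5}); checking each of the 11 combinations against the remaining constraints yields no solution.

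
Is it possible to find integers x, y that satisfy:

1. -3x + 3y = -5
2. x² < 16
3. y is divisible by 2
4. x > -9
No

Even the single constraint (-3x + 3y = -5) is infeasible over the integers.

  - -3x + 3y = -5: every term on the left is divisible by 3, so the LHS ≡ 0 (mod 3), but the RHS -5 is not — no integer solution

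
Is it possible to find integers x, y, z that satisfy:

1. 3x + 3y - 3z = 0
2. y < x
Yes

Take x = 0, y = -1, z = -1. Substituting into each constraint:
  (1) 3(0) + 3(-1) - 3(-1) = 0 ✓
  (2) -1 < 0 ✓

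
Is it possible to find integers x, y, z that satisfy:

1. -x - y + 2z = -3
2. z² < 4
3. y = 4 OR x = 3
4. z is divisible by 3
Yes

Take x = -1, y = 4, z = 0. Substituting into each constraint:
  (1) 1 + (-4) + 2(0) = -3 ✓
  (2) z² = (0)² = 0, and 0 < 4 ✓
  (3) y = 4, target 4 ✓ (first branch holds)
  (4) 0 = 3 × 0, remainder 0 ✓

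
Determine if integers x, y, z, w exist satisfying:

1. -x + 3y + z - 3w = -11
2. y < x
Yes

Take x = 2, y = 1, z = 0, w = 4. Substituting into each constraint:
  (1) (-2) + 3(1) + 0 - 3(4) = -11 ✓
  (2) 1 < 2 ✓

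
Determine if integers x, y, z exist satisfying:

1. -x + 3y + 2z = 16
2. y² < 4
Yes

Take x = 0, y = 0, z = 8. Substituting into each constraint:
  (1) 0 + 3(0) + 2(8) = 16 ✓
  (2) y² = (0)² = 0, and 0 < 4 ✓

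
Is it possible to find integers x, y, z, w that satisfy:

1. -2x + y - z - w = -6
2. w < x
Yes

Take x = 1, y = -4, z = 0, w = 0. Substituting into each constraint:
  (1) -2(1) + (-4) + 0 + 0 = -6 ✓
  (2) 0 < 1 ✓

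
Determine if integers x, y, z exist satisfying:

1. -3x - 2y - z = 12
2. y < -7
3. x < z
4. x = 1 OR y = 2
Yes

Take x = 1, y = -9, z = 3. Substituting into each constraint:
  (1) -3(1) - 2(-9) + (-3) = 12 ✓
  (2) -9 < -7 ✓
  (3) 1 < 3 ✓
  (4) x = 1, target 1 ✓ (first branch holds)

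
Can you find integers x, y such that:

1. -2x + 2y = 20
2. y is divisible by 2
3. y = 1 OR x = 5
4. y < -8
No

A contradictory subset is {-2x + 2y = 20, y = 1 OR x = 5, y < -8}. No integer assignment can satisfy these jointly:

  - -2x + 2y = 20: is a linear equation tying the variables together
  - y = 1 OR x = 5: forces a choice: either y = 1 or x = 5
  - y < -8: bounds one variable relative to a constant

Split on the disjunction (y = 1 OR x = 5):
  • If y = 1: this contradicts the bound y ≤ -9.
  • If x = 5: the equation forces y = 15, which contradicts the bound y ≤ -9.
Both branches are infeasible, so the system has no integer solution.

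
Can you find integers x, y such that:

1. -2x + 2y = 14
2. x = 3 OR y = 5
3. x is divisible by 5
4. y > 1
No

A contradictory subset is {-2x + 2y = 14, x = 3 OR y = 5, x is divisible by 5}. No integer assignment can satisfy these jointly:

  - -2x + 2y = 14: is a linear equation tying the variables together
  - x = 3 OR y = 5: forces a choice: either x = 3 or y = 5
  - x is divisible by 5: restricts x to multiples of 5

Split on the disjunction (x = 3 OR y = 5):
  • If x = 3: this contradicts the divisibility constraint — 3 is not a multiple of 5.
  • If y = 5: with y = 5, writing x = 5x', every remaining term of the linear equation is divisible by 10, so the left side is ≡ 0 (mod 10); but the right side 4 ≡ 4 (mod 10). No integers can satisfy it.
Both branches are infeasible, so the system has no integer solution.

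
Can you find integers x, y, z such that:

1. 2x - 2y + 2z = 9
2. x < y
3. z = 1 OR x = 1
No

Even the single constraint (2x - 2y + 2z = 9) is infeasible over the integers.

  - 2x - 2y + 2z = 9: every term on the left is divisible by 2, so the LHS ≡ 0 (mod 2), but the RHS 9 is not — no integer solution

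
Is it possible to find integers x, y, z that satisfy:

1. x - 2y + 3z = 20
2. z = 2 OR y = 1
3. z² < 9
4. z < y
Yes

Take x = 22, y = 1, z = 0. Substituting into each constraint:
  (1) 22 - 2(1) + 3(0) = 20 ✓
  (2) y = 1, target 1 ✓ (second branch holds)
  (3) z² = (0)² = 0, and 0 < 9 ✓
  (4) 0 < 1 ✓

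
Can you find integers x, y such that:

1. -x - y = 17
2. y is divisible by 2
Yes

Take x = -17, y = 0. Substituting into each constraint:
  (1) 17 + 0 = 17 ✓
  (2) 0 = 2 × 0, remainder 0 ✓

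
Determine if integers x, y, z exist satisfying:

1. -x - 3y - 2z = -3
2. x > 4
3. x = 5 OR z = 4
Yes

Take x = 7, y = -4, z = 4. Substituting into each constraint:
  (1) (-7) - 3(-4) - 2(4) = -3 ✓
  (2) 7 > 4 ✓
  (3) z = 4, target 4 ✓ (second branch holds)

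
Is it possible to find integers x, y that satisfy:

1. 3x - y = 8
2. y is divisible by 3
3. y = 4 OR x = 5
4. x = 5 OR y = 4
No

A contradictory subset is {3x - y = 8, y is divisible by 3}. No integer assignment can satisfy these jointly:

  - 3x - y = 8: is a linear equation tying the variables together
  - y is divisible by 3: restricts y to multiples of 3

Modular obstruction: writing y = 3y', every remaining term of the linear equation is divisible by 3, so the left side is ≡ 0 (mod 3); but the right side 8 ≡ 2 (mod 3). No integers can satisfy it.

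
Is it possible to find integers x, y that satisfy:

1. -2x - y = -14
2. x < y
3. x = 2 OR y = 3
Yes

Take x = 2, y = 10. Substituting into each constraint:
  (1) -2(2) + (-10) = -14 ✓
  (2) 2 < 10 ✓
  (3) x = 2, target 2 ✓ (first branch holds)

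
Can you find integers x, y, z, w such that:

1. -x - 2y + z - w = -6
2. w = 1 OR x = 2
Yes

Take x = 2, y = 2, z = 0, w = 0. Substituting into each constraint:
  (1) (-2) - 2(2) + 0 + 0 = -6 ✓
  (2) x = 2, target 2 ✓ (second branch holds)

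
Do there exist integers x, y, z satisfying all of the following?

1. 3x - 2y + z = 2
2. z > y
Yes

Take x = 1, y = 2, z = 3. Substituting into each constraint:
  (1) 3(1) - 2(2) + 3 = 2 ✓
  (2) 3 > 2 ✓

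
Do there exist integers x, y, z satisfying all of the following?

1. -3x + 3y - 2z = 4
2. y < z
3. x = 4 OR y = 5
Yes

Take x = -1, y = 5, z = 7. Substituting into each constraint:
  (1) -3(-1) + 3(5) - 2(7) = 4 ✓
  (2) 5 < 7 ✓
  (3) y = 5, target 5 ✓ (second branch holds)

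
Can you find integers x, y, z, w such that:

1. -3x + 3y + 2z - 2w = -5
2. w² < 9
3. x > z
Yes

Take x = 1, y = 0, z = 0, w = 1. Substituting into each constraint:
  (1) -3(1) + 3(0) + 2(0) - 2(1) = -5 ✓
  (2) w² = (1)² = 1, and 1 < 9 ✓
  (3) 1 > 0 ✓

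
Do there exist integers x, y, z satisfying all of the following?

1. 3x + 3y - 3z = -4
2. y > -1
No

Even the single constraint (3x + 3y - 3z = -4) is infeasible over the integers.

  - 3x + 3y - 3z = -4: every term on the left is divisible by 3, so the LHS ≡ 0 (mod 3), but the RHS -4 is not — no integer solution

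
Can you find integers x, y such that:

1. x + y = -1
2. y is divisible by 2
Yes

Take x = -1, y = 0. Substituting into each constraint:
  (1) (-1) + 0 = -1 ✓
  (2) 0 = 2 × 0, remainder 0 ✓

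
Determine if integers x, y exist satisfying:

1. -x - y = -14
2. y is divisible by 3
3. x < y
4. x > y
No

A contradictory subset is {x < y, x > y}. No integer assignment can satisfy these jointly:

  - x < y: bounds one variable relative to another variable
  - x > y: bounds one variable relative to another variable

Direct contradiction: y > x and x > y cannot both hold.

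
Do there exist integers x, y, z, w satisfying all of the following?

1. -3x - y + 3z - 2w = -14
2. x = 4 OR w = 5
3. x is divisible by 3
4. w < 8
Yes

Take x = 6, y = 1, z = 5, w = 5. Substituting into each constraint:
  (1) -3(6) + (-1) + 3(5) - 2(5) = -14 ✓
  (2) w = 5, target 5 ✓ (second branch holds)
  (3) 6 = 3 × 2, remainder 0 ✓
  (4) 5 < 8 ✓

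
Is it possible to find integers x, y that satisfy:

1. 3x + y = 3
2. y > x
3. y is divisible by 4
Yes

Take x = -3, y = 12. Substituting into each constraint:
  (1) 3(-3) + 12 = 3 ✓
  (2) 12 > -3 ✓
  (3) 12 = 4 × 3, remainder 0 ✓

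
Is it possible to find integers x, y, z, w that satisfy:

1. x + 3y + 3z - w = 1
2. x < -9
Yes

Take x = -10, y = 0, z = 0, w = -11. Substituting into each constraint:
  (1) (-10) + 3(0) + 3(0) + 11 = 1 ✓
  (2) -10 < -9 ✓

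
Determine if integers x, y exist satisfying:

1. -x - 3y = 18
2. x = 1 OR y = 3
Yes

Take x = -27, y = 3. Substituting into each constraint:
  (1) 27 - 3(3) = 18 ✓
  (2) y = 3, target 3 ✓ (second branch holds)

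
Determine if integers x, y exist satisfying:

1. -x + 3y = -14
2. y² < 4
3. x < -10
No

The full constraint system is jointly infeasible over the integers. Each constraint and what it forces:

  - -x + 3y = -14: is a linear equation tying the variables together
  - y² < 4: restricts y to |y| ≤ 1
  - x < -10: bounds one variable relative to a constant

Range argument: with x ∈ [−∞, -11], y ∈ [-1, 1], the left side of the equation is at least 8, but the right side is -14 < 8. No integer solution exists.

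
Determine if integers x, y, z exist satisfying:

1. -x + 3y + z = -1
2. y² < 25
Yes

Take x = 0, y = -1, z = 2. Substituting into each constraint:
  (1) 0 + 3(-1) + 2 = -1 ✓
  (2) y² = (-1)² = 1, and 1 < 25 ✓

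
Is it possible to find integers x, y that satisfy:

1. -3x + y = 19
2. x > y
Yes

Take x = -10, y = -11. Substituting into each constraint:
  (1) -3(-10) + (-11) = 19 ✓
  (2) -10 > -11 ✓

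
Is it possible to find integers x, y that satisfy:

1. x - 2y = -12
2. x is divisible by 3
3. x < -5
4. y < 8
Yes

Take x = -6, y = 3. Substituting into each constraint:
  (1) (-6) - 2(3) = -12 ✓
  (2) -6 = 3 × -2, remainder 0 ✓
  (3) -6 < -5 ✓
  (4) 3 < 8 ✓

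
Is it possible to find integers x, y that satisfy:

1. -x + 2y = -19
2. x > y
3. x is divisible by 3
Yes

Take x = 21, y = 1. Substituting into each constraint:
  (1) (-21) + 2(1) = -19 ✓
  (2) 21 > 1 ✓
  (3) 21 = 3 × 7, remainder 0 ✓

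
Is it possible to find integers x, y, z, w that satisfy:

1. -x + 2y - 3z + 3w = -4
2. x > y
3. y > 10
Yes

Take x = 13, y = 12, z = 5, w = 0. Substituting into each constraint:
  (1) (-13) + 2(12) - 3(5) + 3(0) = -4 ✓
  (2) 13 > 12 ✓
  (3) 12 > 10 ✓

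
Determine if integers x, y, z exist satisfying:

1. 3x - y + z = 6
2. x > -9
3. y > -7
Yes

Take x = 0, y = 0, z = 6. Substituting into each constraint:
  (1) 3(0) + 0 + 6 = 6 ✓
  (2) 0 > -9 ✓
  (3) 0 > -7 ✓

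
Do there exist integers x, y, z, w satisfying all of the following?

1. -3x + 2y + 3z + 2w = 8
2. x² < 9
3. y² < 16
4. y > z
Yes

Take x = -2, y = 1, z = 0, w = 0. Substituting into each constraint:
  (1) -3(-2) + 2(1) + 3(0) + 2(0) = 8 ✓
  (2) x² = (-2)² = 4, and 4 < 9 ✓
  (3) y² = (1)² = 1, and 1 < 16 ✓
  (4) 1 > 0 ✓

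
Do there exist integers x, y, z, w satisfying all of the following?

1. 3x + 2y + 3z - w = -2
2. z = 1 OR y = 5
Yes

Take x = -4, y = 5, z = 0, w = 0. Substituting into each constraint:
  (1) 3(-4) + 2(5) + 3(0) + 0 = -2 ✓
  (2) y = 5, target 5 ✓ (second branch holds)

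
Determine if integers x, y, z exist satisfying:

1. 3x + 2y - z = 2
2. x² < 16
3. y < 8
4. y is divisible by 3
Yes

Take x = 1, y = 0, z = 1. Substituting into each constraint:
  (1) 3(1) + 2(0) + (-1) = 2 ✓
  (2) x² = (1)² = 1, and 1 < 16 ✓
  (3) 0 < 8 ✓
  (4) 0 = 3 × 0, remainder 0 ✓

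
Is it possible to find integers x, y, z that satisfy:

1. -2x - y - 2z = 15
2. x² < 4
Yes

Take x = 0, y = -15, z = 0. Substituting into each constraint:
  (1) -2(0) + 15 - 2(0) = 15 ✓
  (2) x² = (0)² = 0, and 0 < 4 ✓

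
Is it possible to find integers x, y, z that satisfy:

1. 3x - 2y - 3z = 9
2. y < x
Yes

Take x = 1, y = 0, z = -2. Substituting into each constraint:
  (1) 3(1) - 2(0) - 3(-2) = 9 ✓
  (2) 0 < 1 ✓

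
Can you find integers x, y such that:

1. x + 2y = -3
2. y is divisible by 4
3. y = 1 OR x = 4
No

The full constraint system is jointly infeasible over the integers. Each constraint and what it forces:

  - x + 2y = -3: is a linear equation tying the variables together
  - y is divisible by 4: restricts y to multiples of 4
  - y = 1 OR x = 4: forces a choice: either y = 1 or x = 4

Split on the disjunction (y = 1 OR x = 4):
  • If y = 1: this contradicts the divisibility constraint — 1 is not a multiple of 4.
  • If x = 4: with x = 4, writing y = 4y', every remaining term of the linear equation is divisible by 8, so the left side is ≡ 0 (mod 8); but the right side -7 ≡ 1 (mod 8). No integers can satisfy it.
Both branches are infeasible, so the system has no integer solution.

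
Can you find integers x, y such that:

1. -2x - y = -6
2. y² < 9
Yes

Take x = 3, y = 0. Substituting into each constraint:
  (1) -2(3) + 0 = -6 ✓
  (2) y² = (0)² = 0, and 0 < 9 ✓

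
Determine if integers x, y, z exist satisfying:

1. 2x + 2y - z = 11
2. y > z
Yes

Take x = 5, y = 0, z = -1. Substituting into each constraint:
  (1) 2(5) + 2(0) + 1 = 11 ✓
  (2) 0 > -1 ✓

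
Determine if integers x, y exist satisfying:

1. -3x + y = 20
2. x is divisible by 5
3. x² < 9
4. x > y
No

A contradictory subset is {-3x + y = 20, x² < 9, x > y}. No integer assignment can satisfy these jointly:

  - -3x + y = 20: is a linear equation tying the variables together
  - x² < 9: restricts x to |x| ≤ 2
  - x > y: bounds one variable relative to another variable

Propagating the comparison: y < x and x ≤ 2 give y ≤ 1. Range argument: with x ∈ [-2, 2], y ∈ [−∞, 1], the left side of the equation is at most 7, but the right side is 20 > 7. No integer solution exists.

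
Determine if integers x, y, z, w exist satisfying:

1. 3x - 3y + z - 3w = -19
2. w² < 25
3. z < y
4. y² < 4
Yes

Take x = -6, y = 0, z = -1, w = 0. Substituting into each constraint:
  (1) 3(-6) - 3(0) + (-1) - 3(0) = -19 ✓
  (2) w² = (0)² = 0, and 0 < 25 ✓
  (3) -1 < 0 ✓
  (4) y² = (0)² = 0, and 0 < 4 ✓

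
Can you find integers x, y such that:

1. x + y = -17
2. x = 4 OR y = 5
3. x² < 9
No

The full constraint system is jointly infeasible over the integers. Each constraint and what it forces:

  - x + y = -17: is a linear equation tying the variables together
  - x = 4 OR y = 5: forces a choice: either x = 4 or y = 5
  - x² < 9: restricts x to |x| ≤ 2

Split on the disjunction (x = 4 OR y = 5):
  • If x = 4: this contradicts x² < 9, which requires |x| ≤ 2.
  • If y = 5: the equation forces x = -22, but x² < 9 requires |x| ≤ 2.
Both branches are infeasible, so the system has no integer solution.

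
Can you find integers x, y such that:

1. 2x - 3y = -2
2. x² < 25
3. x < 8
Yes

Take x = -1, y = 0. Substituting into each constraint:
  (1) 2(-1) - 3(0) = -2 ✓
  (2) x² = (-1)² = 1, and 1 < 25 ✓
  (3) -1 < 8 ✓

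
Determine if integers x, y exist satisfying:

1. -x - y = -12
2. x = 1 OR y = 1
Yes

Take x = 1, y = 11. Substituting into each constraint:
  (1) (-1) + (-11) = -12 ✓
  (2) x = 1, target 1 ✓ (first branch holds)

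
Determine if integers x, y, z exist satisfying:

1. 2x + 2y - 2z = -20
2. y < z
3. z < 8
Yes

Take x = -9, y = -1, z = 0. Substituting into each constraint:
  (1) 2(-9) + 2(-1) - 2(0) = -20 ✓
  (2) -1 < 0 ✓
  (3) 0 < 8 ✓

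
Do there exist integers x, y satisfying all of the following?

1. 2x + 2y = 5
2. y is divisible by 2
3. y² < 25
No

Even the single constraint (2x + 2y = 5) is infeasible over the integers.

  - 2x + 2y = 5: every term on the left is divisible by 2, so the LHS ≡ 0 (mod 2), but the RHS 5 is not — no integer solution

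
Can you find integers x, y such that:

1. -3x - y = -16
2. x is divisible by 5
Yes

Take x = 0, y = 16. Substituting into each constraint:
  (1) -3(0) + (-16) = -16 ✓
  (2) 0 = 5 × 0, remainder 0 ✓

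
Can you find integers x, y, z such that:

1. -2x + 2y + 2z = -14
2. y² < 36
Yes

Take x = 7, y = 0, z = 0. Substituting into each constraint:
  (1) -2(7) + 2(0) + 2(0) = -14 ✓
  (2) y² = (0)² = 0, and 0 < 36 ✓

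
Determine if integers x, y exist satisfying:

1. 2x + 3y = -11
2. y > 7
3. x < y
Yes

Take x = -19, y = 9. Substituting into each constraint:
  (1) 2(-19) + 3(9) = -11 ✓
  (2) 9 > 7 ✓
  (3) -19 < 9 ✓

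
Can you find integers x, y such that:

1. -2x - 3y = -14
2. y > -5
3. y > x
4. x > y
No

A contradictory subset is {y > x, x > y}. No integer assignment can satisfy these jointly:

  - y > x: bounds one variable relative to another variable
  - x > y: bounds one variable relative to another variable

Direct contradiction: y > x and x > y cannot both hold.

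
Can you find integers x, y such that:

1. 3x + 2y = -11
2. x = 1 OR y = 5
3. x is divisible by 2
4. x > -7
No

The full constraint system is jointly infeasible over the integers. Each constraint and what it forces:

  - 3x + 2y = -11: is a linear equation tying the variables together
  - x = 1 OR y = 5: forces a choice: either x = 1 or y = 5
  - x is divisible by 2: restricts x to multiples of 2
  - x > -7: bounds one variable relative to a constant

Modular obstruction: writing x = 2x', every remaining term of the linear equation is divisible by 2, so the left side is ≡ 0 (mod 2); but the right side -11 ≡ 1 (mod 2). No integers can satisfy it.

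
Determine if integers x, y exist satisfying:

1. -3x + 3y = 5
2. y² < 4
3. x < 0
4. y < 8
No

Even the single constraint (-3x + 3y = 5) is infeasible over the integers.

  - -3x + 3y = 5: every term on the left is divisible by 3, so the LHS ≡ 0 (mod 3), but the RHS 5 is not — no integer solution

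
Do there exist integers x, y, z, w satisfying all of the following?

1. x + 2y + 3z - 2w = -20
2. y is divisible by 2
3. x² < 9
Yes

Take x = 0, y = 0, z = 0, w = 10. Substituting into each constraint:
  (1) 0 + 2(0) + 3(0) - 2(10) = -20 ✓
  (2) 0 = 2 × 0, remainder 0 ✓
  (3) x² = (0)² = 0, and 0 < 9 ✓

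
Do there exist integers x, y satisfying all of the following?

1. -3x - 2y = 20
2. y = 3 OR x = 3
No

The full constraint system is jointly infeasible over the integers. Each constraint and what it forces:

  - -3x - 2y = 20: is a linear equation tying the variables together
  - y = 3 OR x = 3: forces a choice: either y = 3 or x = 3

Split on the disjunction (y = 3 OR x = 3):
  • If y = 3: with y = 3, every remaining term of the linear equation is divisible by 3, so the left side is ≡ 0 (mod 3); but the right side 26 ≡ 2 (mod 3). No integers can satisfy it.
  • If x = 3: with x = 3, every remaining term of the linear equation is divisible by 2, so the left side is ≡ 0 (mod 2); but the right side 29 ≡ 1 (mod 2). No integers can satisfy it.
Both branches are infeasible, so the system has no integer solution.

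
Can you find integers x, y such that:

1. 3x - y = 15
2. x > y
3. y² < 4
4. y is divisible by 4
Yes

Take x = 5, y = 0. Substituting into each constraint:
  (1) 3(5) + 0 = 15 ✓
  (2) 5 > 0 ✓
  (3) y² = (0)² = 0, and 0 < 4 ✓
  (4) 0 = 4 × 0, remainder 0 ✓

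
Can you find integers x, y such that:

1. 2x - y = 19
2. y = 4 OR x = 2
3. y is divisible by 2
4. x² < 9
No

A contradictory subset is {2x - y = 19, y is divisible by 2}. No integer assignment can satisfy these jointly:

  - 2x - y = 19: is a linear equation tying the variables together
  - y is divisible by 2: restricts y to multiples of 2

Modular obstruction: writing y = 2y', every remaining term of the linear equation is divisible by 2, so the left side is ≡ 0 (mod 2); but the right side 19 ≡ 1 (mod 2). No integers can satisfy it.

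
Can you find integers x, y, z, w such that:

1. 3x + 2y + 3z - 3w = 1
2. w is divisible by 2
Yes

Take x = 0, y = -1, z = 1, w = 0. Substituting into each constraint:
  (1) 3(0) + 2(-1) + 3(1) - 3(0) = 1 ✓
  (2) 0 = 2 × 0, remainder 0 ✓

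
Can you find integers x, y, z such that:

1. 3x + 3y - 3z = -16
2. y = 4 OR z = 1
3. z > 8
No

Even the single constraint (3x + 3y - 3z = -16) is infeasible over the integers.

  - 3x + 3y - 3z = -16: every term on the left is divisible by 3, so the LHS ≡ 0 (mod 3), but the RHS -16 is not — no integer solution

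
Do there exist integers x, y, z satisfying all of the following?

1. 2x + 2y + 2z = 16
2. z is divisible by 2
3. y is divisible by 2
Yes

Take x = 8, y = 0, z = 0. Substituting into each constraint:
  (1) 2(8) + 2(0) + 2(0) = 16 ✓
  (2) 0 = 2 × 0, remainder 0 ✓
  (3) 0 = 2 × 0, remainder 0 ✓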